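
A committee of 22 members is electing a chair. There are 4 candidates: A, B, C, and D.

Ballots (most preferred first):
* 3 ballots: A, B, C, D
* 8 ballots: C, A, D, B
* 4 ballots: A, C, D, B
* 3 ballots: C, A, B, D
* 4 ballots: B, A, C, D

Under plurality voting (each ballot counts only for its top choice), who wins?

First-place votes: A 7, B 4, C 11, D 0.

C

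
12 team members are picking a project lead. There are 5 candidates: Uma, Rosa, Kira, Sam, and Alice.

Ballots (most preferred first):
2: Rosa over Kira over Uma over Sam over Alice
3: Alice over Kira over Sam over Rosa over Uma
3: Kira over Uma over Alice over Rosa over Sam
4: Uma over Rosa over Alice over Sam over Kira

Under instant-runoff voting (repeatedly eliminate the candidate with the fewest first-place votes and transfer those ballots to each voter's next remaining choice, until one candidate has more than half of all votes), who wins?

Round 1: Uma 4, Rosa 2, Kira 3, Sam 0, Alice 3. Sam eliminated.
Round 2: Uma 4, Rosa 2, Kira 3, Alice 3. Rosa eliminated.
Round 3: Uma 4, Kira 5, Alice 3. Alice eliminated.
Round 4: Uma 4, Kira 8. Kira has a majority (≥7).

Kira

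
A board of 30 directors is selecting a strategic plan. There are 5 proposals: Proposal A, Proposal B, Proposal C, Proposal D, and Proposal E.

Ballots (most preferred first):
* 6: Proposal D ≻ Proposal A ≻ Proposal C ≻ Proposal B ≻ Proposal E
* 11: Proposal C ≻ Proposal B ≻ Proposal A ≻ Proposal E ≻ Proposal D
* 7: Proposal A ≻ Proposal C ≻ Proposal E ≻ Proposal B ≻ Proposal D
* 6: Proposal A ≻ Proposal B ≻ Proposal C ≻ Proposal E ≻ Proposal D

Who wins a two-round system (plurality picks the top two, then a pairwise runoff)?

Round 1 first-place votes: Proposal A 13, Proposal B 0, Proposal C 11, Proposal D 6, Proposal E 0. Proposal A and Proposal C advance.
Runoff: Proposal A is ranked above Proposal C on 19 ballots, Proposal C above Proposal A on 11.

Proposal A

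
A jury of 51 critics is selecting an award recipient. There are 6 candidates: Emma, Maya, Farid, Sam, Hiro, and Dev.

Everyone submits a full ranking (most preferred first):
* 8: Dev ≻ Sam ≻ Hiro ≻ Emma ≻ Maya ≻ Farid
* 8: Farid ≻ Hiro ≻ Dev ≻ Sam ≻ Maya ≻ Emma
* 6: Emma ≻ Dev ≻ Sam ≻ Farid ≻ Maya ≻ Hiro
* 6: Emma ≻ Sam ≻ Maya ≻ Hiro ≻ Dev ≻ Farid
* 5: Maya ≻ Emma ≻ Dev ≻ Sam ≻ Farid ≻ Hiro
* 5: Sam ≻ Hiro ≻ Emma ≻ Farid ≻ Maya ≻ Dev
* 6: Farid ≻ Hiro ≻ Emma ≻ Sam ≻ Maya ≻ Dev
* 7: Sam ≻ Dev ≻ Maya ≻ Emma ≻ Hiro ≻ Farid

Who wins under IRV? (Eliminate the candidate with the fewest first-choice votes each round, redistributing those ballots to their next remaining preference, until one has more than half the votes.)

Round 1: Emma 12, Maya 5, Farid 14, Sam 12, Hiro 0, Dev 8. Hiro eliminated.
Round 2: Emma 12, Maya 5, Farid 14, Sam 12, Dev 8. Maya eliminated.
Round 3: Emma 17, Farid 14, Sam 12, Dev 8. Dev eliminated.
Round 4: Emma 17, Farid 14, Sam 20. Farid eliminated.
Round 5: Emma 23, Sam 28. Sam has a majority (≥26).

Sam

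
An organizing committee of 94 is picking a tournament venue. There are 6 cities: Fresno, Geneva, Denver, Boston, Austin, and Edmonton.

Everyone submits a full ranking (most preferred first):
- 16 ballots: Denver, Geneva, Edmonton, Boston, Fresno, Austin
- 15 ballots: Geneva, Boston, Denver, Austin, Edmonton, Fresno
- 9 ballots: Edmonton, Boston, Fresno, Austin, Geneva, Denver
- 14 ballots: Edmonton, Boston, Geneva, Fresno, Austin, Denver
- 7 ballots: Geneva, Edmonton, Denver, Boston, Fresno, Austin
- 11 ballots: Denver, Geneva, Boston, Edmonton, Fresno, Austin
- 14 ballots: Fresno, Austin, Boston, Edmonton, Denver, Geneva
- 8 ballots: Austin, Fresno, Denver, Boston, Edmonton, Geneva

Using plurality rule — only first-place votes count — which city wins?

Denver

First-place votes: Fresno 14, Geneva 22, Denver 27, Boston 0, Austin 8, Edmonton 23.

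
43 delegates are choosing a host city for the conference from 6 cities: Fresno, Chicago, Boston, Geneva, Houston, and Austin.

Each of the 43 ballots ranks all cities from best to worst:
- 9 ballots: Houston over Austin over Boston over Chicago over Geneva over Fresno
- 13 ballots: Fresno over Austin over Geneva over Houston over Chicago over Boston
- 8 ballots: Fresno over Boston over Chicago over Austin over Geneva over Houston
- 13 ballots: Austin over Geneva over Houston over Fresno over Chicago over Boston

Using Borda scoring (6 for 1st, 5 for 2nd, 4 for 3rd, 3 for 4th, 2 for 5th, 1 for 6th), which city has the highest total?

Fresno: 9×1 + 13×6 + 8×6 + 13×3 = 174
Chicago: 9×3 + 13×2 + 8×4 + 13×2 = 111
Boston: 9×4 + 13×1 + 8×5 + 13×1 = 102
Geneva: 9×2 + 13×4 + 8×2 + 13×5 = 151
Houston: 9×6 + 13×3 + 8×1 + 13×4 = 153
Austin: 9×5 + 13×5 + 8×3 + 13×6 = 212

Austin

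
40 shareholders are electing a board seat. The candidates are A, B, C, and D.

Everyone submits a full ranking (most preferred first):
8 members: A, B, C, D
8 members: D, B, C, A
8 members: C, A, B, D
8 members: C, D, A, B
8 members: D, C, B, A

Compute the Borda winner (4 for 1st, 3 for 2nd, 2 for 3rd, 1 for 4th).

C

A: 8×4 + 8×1 + 8×3 + 8×2 + 8×1 = 88
B: 8×3 + 8×3 + 8×2 + 8×1 + 8×2 = 88
C: 8×2 + 8×2 + 8×4 + 8×4 + 8×3 = 120
D: 8×1 + 8×4 + 8×1 + 8×3 + 8×4 = 104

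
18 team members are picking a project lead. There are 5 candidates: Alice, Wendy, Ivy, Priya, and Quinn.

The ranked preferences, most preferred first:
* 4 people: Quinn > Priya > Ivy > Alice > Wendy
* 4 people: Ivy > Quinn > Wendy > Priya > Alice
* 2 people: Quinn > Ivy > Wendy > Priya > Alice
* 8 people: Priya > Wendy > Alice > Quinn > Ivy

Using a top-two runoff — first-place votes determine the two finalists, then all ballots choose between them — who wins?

Quinn

Round 1 first-place votes: Alice 0, Wendy 0, Ivy 4, Priya 8, Quinn 6. Priya and Quinn advance.
Runoff: Priya is ranked above Quinn on 8 ballots, Quinn above Priya on 10.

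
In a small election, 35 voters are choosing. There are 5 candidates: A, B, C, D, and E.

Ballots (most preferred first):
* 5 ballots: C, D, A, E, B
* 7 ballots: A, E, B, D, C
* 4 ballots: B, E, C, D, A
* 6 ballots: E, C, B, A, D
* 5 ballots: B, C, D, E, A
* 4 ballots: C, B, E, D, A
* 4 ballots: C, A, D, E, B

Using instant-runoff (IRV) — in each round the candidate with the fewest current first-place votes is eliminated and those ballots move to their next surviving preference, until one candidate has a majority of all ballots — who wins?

C

Round 1: A 7, B 9, C 13, D 0, E 6. D eliminated.
Round 2: A 7, B 9, C 13, E 6. E eliminated.
Round 3: A 7, B 9, C 19. C has a majority (≥18).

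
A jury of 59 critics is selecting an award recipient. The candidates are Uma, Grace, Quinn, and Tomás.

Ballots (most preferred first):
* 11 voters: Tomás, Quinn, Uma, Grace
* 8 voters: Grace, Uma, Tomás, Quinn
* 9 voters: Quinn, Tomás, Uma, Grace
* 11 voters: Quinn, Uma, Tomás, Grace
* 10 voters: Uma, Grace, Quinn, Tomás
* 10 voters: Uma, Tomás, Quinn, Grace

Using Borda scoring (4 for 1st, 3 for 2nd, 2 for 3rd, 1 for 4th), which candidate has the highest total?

Uma: 11×2 + 8×3 + 9×2 + 11×3 + 10×4 + 10×4 = 177
Grace: 11×1 + 8×4 + 9×1 + 11×1 + 10×3 + 10×1 = 103
Quinn: 11×3 + 8×1 + 9×4 + 11×4 + 10×2 + 10×2 = 161
Tomás: 11×4 + 8×2 + 9×3 + 11×2 + 10×1 + 10×3 = 149

Uma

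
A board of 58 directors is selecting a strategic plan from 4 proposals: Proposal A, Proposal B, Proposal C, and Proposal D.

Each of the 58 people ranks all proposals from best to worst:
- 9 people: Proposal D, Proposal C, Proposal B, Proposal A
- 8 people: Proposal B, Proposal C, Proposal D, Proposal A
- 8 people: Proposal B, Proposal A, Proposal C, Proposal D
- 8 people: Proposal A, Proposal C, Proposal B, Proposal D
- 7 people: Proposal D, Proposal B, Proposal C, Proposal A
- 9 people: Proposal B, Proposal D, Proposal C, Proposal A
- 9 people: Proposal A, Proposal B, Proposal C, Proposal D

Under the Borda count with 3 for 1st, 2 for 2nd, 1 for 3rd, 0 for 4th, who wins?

Proposal A: 9×0 + 8×0 + 8×2 + 8×3 + 7×0 + 9×0 + 9×3 = 67
Proposal B: 9×1 + 8×3 + 8×3 + 8×1 + 7×2 + 9×3 + 9×2 = 124
Proposal C: 9×2 + 8×2 + 8×1 + 8×2 + 7×1 + 9×1 + 9×1 = 83
Proposal D: 9×3 + 8×1 + 8×0 + 8×0 + 7×3 + 9×2 + 9×0 = 74

Proposal B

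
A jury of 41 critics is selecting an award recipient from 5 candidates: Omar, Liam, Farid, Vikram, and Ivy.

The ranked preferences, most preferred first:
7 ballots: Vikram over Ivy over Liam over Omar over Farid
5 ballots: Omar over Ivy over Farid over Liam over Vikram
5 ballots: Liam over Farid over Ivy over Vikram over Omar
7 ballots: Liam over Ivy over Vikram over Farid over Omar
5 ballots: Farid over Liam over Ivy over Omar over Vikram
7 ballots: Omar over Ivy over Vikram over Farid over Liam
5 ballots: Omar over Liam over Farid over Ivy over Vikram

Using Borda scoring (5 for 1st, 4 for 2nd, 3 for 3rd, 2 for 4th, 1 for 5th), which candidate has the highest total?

Omar: 7×2 + 5×5 + 5×1 + 7×1 + 5×2 + 7×5 + 5×5 = 121
Liam: 7×3 + 5×2 + 5×5 + 7×5 + 5×4 + 7×1 + 5×4 = 138
Farid: 7×1 + 5×3 + 5×4 + 7×2 + 5×5 + 7×2 + 5×3 = 110
Vikram: 7×5 + 5×1 + 5×2 + 7×3 + 5×1 + 7×3 + 5×1 = 102
Ivy: 7×4 + 5×4 + 5×3 + 7×4 + 5×3 + 7×4 + 5×2 = 144

Ivy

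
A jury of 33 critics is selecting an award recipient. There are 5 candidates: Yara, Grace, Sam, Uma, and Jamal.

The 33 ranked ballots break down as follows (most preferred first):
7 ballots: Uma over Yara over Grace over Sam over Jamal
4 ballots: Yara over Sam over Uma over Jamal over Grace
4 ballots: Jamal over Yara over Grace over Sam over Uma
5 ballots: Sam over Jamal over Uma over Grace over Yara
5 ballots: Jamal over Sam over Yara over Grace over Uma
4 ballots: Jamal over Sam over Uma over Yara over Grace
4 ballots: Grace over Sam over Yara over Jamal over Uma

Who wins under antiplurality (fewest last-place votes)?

Last-place votes: Yara 5, Grace 8, Sam 0, Uma 13, Jamal 7.

Sam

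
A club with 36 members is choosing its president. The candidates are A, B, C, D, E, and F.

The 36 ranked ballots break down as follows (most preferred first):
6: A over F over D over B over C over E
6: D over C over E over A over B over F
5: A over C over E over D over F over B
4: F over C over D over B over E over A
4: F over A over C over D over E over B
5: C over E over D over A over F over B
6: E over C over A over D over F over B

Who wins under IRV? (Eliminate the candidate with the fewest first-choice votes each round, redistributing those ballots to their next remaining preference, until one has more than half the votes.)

E

Round 1: A 11, B 0, C 5, D 6, E 6, F 8. B eliminated.
Round 2: A 11, C 5, D 6, E 6, F 8. C eliminated.
Round 3: A 11, D 6, E 11, F 8. D eliminated.
Round 4: A 11, E 17, F 8. F eliminated.
Round 5: A 15, E 21. E has a majority (≥19).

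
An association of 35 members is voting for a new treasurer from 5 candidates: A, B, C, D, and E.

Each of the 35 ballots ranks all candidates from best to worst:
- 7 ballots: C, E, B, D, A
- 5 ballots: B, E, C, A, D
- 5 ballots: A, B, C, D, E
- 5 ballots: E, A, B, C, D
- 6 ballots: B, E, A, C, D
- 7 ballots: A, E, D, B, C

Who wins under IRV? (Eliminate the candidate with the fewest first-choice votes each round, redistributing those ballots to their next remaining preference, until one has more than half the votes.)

B

Round 1: A 12, B 11, C 7, D 0, E 5. D eliminated.
Round 2: A 12, B 11, C 7, E 5. E eliminated.
Round 3: A 17, B 11, C 7. C eliminated.
Round 4: A 17, B 18. B has a majority (≥18).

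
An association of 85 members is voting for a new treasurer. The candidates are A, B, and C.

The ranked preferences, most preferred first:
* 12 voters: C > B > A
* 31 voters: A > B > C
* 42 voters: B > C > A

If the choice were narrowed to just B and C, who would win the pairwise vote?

B is ranked above C on 73 ballots; C above B on 12.

B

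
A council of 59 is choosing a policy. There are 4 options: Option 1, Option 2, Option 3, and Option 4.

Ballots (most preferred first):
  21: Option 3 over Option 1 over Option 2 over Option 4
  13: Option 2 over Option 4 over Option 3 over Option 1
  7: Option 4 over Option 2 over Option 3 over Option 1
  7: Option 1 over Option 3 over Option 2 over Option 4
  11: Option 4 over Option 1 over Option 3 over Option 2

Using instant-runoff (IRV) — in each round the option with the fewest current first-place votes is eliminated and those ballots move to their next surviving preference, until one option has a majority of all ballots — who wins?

Option 4

Round 1: Option 1 7, Option 2 13, Option 3 21, Option 4 18. Option 1 eliminated.
Round 2: Option 2 13, Option 3 28, Option 4 18. Option 2 eliminated.
Round 3: Option 3 28, Option 4 31. Option 4 has a majority (≥30).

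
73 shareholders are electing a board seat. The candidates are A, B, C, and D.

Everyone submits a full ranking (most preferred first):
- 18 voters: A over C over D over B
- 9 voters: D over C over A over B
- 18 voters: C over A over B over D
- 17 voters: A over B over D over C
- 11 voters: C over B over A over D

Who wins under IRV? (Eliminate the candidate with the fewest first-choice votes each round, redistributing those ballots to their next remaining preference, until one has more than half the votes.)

Round 1: A 35, B 0, C 29, D 9. B eliminated.
Round 2: A 35, C 29, D 9. D eliminated.
Round 3: A 35, C 38. C has a majority (≥37).

C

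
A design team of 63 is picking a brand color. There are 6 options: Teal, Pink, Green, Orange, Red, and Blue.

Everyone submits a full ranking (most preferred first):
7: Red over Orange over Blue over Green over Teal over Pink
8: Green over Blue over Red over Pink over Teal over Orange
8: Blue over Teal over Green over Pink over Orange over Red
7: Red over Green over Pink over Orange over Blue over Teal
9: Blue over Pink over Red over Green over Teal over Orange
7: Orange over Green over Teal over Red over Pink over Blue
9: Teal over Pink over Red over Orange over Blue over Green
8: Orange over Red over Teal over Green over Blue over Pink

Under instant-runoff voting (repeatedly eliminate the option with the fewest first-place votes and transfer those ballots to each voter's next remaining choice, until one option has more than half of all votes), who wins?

Round 1: Teal 9, Pink 0, Green 8, Orange 15, Red 14, Blue 17. Pink eliminated.
Round 2: Teal 9, Green 8, Orange 15, Red 14, Blue 17. Green eliminated.
Round 3: Teal 9, Orange 15, Red 14, Blue 25. Teal eliminated.
Round 4: Orange 15, Red 23, Blue 25. Orange eliminated.
Round 5: Red 38, Blue 25. Red has a majority (≥32).

Red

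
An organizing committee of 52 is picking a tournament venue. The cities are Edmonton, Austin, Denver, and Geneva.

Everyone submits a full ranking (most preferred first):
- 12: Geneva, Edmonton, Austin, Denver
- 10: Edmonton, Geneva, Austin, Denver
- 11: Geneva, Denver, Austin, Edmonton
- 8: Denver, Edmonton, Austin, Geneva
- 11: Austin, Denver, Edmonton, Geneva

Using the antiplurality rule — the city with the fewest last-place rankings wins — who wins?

Last-place votes: Edmonton 11, Austin 0, Denver 22, Geneva 19.

Austin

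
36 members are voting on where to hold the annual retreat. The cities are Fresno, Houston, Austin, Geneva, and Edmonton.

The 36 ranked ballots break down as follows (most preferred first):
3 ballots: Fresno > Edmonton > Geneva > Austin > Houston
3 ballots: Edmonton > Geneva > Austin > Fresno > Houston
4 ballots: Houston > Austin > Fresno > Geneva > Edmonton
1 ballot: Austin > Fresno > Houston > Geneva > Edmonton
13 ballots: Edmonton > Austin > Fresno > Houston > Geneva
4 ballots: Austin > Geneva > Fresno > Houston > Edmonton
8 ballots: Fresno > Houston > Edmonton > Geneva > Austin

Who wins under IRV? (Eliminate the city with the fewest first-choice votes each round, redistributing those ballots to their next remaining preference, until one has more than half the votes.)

Round 1: Fresno 11, Houston 4, Austin 5, Geneva 0, Edmonton 16. Geneva eliminated.
Round 2: Fresno 11, Houston 4, Austin 5, Edmonton 16. Houston eliminated.
Round 3: Fresno 11, Austin 9, Edmonton 16. Austin eliminated.
Round 4: Fresno 20, Edmonton 16. Fresno has a majority (≥19).

Fresno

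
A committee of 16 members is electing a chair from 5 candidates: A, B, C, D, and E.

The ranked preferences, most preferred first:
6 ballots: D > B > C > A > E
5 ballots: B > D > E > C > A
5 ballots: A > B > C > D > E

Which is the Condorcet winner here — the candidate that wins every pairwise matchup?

B

B vs A: 11–5
B vs C: 16–0
B vs D: 10–6
B vs E: 16–0
B beats every other candidate.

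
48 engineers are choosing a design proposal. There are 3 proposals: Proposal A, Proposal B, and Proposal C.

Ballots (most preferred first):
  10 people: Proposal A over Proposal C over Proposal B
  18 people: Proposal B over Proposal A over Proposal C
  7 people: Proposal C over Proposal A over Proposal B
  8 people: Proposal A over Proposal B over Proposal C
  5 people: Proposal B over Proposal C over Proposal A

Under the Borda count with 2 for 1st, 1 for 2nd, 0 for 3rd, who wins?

Proposal A: 10×2 + 18×1 + 7×1 + 8×2 + 5×0 = 61
Proposal B: 10×0 + 18×2 + 7×0 + 8×1 + 5×2 = 54
Proposal C: 10×1 + 18×0 + 7×2 + 8×0 + 5×1 = 29

Proposal A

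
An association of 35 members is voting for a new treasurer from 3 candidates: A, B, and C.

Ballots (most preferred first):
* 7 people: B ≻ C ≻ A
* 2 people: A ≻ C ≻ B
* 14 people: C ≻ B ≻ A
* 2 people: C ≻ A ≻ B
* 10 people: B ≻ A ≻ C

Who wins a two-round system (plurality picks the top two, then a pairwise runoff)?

C

Round 1 first-place votes: A 2, B 17, C 16. B and C advance.
Runoff: B is ranked above C on 17 ballots, C above B on 18.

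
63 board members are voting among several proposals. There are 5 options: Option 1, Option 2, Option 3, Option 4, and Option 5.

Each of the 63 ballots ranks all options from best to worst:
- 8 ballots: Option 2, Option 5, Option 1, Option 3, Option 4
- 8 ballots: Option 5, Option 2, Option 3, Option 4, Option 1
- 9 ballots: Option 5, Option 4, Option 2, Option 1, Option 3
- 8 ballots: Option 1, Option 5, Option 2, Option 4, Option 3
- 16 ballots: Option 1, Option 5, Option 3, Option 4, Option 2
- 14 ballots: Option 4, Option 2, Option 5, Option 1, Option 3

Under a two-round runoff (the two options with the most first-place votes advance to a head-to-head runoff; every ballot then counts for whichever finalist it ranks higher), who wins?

Option 5

Round 1 first-place votes: Option 1 24, Option 2 8, Option 3 0, Option 4 14, Option 5 17. Option 1 and Option 5 advance.
Runoff: Option 1 is ranked above Option 5 on 24 ballots, Option 5 above Option 1 on 39.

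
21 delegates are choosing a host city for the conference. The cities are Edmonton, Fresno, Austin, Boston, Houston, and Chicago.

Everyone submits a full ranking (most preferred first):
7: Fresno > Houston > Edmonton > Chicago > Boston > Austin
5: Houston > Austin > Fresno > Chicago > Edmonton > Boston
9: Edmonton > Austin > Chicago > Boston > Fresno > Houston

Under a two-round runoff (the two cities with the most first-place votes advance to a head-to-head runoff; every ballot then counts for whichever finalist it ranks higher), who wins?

Round 1 first-place votes: Edmonton 9, Fresno 7, Austin 0, Boston 0, Houston 5, Chicago 0. Edmonton and Fresno advance.
Runoff: Edmonton is ranked above Fresno on 9 ballots, Fresno above Edmonton on 12.

Fresno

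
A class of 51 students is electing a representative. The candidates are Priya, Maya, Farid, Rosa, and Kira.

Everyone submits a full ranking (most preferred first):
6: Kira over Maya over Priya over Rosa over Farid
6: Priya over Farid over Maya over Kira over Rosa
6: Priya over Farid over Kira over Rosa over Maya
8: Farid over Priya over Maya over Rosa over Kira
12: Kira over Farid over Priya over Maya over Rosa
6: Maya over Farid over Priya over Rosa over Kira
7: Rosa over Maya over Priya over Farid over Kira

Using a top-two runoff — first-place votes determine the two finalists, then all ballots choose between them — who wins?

Priya

Round 1 first-place votes: Priya 12, Maya 6, Farid 8, Rosa 7, Kira 18. Kira and Priya advance.
Runoff: Kira is ranked above Priya on 18 ballots, Priya above Kira on 33.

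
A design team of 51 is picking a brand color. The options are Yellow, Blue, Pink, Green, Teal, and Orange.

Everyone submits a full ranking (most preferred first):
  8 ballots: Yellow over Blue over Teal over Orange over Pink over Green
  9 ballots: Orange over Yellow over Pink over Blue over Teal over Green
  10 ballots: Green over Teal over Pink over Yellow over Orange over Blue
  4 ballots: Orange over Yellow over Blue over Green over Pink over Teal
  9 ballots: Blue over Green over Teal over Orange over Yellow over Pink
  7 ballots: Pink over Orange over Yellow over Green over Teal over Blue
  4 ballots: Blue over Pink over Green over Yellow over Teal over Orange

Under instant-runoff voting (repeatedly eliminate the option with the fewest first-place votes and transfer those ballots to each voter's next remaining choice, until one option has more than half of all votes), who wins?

Round 1: Yellow 8, Blue 13, Pink 7, Green 10, Teal 0, Orange 13. Teal eliminated.
Round 2: Yellow 8, Blue 13, Pink 7, Green 10, Orange 13. Pink eliminated.
Round 3: Yellow 8, Blue 13, Green 10, Orange 20. Yellow eliminated.
Round 4: Blue 21, Green 10, Orange 20. Green eliminated.
Round 5: Blue 21, Orange 30. Orange has a majority (≥26).

Orange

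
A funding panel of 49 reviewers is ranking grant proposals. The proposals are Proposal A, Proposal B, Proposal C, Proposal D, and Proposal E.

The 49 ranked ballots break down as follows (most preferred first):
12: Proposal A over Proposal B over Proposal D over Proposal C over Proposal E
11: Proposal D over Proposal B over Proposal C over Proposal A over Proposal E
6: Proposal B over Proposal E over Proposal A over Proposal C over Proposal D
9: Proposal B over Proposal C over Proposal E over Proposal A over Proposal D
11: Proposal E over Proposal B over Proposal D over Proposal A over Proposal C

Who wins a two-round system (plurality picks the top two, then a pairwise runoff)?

Proposal B

Round 1 first-place votes: Proposal A 12, Proposal B 15, Proposal C 0, Proposal D 11, Proposal E 11. Proposal B and Proposal A advance.
Runoff: Proposal B is ranked above Proposal A on 37 ballots, Proposal A above Proposal B on 12.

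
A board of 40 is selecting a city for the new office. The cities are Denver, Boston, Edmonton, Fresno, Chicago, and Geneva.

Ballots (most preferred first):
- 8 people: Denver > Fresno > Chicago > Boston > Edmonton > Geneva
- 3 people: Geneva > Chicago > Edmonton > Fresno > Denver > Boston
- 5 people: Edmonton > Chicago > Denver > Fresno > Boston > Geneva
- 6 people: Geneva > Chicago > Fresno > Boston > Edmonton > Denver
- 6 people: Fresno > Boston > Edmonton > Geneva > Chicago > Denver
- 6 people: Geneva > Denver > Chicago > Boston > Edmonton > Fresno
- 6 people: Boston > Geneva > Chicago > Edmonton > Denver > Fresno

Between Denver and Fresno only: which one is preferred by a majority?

Denver

Denver is ranked above Fresno on 25 ballots; Fresno above Denver on 15.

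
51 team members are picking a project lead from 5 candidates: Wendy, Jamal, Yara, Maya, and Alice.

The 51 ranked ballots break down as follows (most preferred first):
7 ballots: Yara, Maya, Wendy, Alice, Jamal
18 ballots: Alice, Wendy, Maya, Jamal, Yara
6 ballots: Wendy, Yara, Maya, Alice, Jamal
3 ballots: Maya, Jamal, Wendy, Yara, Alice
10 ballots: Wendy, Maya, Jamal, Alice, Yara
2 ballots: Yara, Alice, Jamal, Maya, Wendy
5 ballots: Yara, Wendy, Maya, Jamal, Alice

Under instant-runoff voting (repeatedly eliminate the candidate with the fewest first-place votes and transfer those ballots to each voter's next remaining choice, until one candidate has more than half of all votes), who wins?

Round 1: Wendy 16, Jamal 0, Yara 14, Maya 3, Alice 18. Jamal eliminated.
Round 2: Wendy 16, Yara 14, Maya 3, Alice 18. Maya eliminated.
Round 3: Wendy 19, Yara 14, Alice 18. Yara eliminated.
Round 4: Wendy 31, Alice 20. Wendy has a majority (≥26).

Wendy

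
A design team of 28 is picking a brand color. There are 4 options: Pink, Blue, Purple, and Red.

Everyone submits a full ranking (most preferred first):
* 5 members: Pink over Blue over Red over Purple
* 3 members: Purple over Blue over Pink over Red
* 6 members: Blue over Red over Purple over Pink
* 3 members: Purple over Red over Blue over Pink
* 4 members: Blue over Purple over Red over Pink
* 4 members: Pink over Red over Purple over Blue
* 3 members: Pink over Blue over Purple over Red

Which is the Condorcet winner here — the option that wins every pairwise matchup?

Blue vs Pink: 16–12
Blue vs Purple: 18–10
Blue vs Red: 21–7
Blue beats every other option.

Blue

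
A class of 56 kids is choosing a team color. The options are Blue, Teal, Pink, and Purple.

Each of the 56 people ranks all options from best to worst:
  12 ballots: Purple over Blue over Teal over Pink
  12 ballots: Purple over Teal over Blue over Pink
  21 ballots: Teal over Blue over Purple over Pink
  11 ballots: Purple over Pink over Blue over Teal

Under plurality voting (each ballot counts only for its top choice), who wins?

First-place votes: Blue 0, Teal 21, Pink 0, Purple 35.

Purple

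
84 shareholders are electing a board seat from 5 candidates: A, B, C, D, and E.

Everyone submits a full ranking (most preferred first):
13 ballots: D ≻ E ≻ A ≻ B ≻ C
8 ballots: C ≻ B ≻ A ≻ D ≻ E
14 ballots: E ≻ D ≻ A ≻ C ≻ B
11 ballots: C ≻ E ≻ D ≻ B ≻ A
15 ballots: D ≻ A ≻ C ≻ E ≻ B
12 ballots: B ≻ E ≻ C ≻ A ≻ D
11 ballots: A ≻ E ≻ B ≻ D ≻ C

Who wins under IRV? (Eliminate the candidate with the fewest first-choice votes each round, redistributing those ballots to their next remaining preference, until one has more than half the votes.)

Round 1: A 11, B 12, C 19, D 28, E 14. A eliminated.
Round 2: B 12, C 19, D 28, E 25. B eliminated.
Round 3: C 19, D 28, E 37. C eliminated.
Round 4: D 36, E 48. E has a majority (≥43).

E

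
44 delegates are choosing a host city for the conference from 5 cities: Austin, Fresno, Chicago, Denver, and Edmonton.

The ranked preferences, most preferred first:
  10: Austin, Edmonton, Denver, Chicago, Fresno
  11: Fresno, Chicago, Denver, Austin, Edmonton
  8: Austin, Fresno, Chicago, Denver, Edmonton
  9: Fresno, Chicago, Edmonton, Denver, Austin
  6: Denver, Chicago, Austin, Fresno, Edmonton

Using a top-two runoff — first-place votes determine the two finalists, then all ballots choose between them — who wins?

Austin

Round 1 first-place votes: Austin 18, Fresno 20, Chicago 0, Denver 6, Edmonton 0. Fresno and Austin advance.
Runoff: Fresno is ranked above Austin on 20 ballots, Austin above Fresno on 24.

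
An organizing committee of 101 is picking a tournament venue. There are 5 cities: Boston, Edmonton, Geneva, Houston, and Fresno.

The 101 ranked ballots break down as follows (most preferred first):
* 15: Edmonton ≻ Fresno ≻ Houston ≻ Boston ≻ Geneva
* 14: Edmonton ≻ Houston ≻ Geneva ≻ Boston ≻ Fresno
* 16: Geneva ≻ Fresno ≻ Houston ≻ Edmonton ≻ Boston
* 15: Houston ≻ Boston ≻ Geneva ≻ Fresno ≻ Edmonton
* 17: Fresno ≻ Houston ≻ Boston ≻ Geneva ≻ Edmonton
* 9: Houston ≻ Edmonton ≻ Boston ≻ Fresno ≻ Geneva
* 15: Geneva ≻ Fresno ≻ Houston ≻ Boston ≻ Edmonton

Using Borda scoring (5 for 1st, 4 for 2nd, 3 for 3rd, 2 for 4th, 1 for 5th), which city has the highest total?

Houston

Boston: 15×2 + 14×2 + 16×1 + 15×4 + 17×3 + 9×3 + 15×2 = 242
Edmonton: 15×5 + 14×5 + 16×2 + 15×1 + 17×1 + 9×4 + 15×1 = 260
Geneva: 15×1 + 14×3 + 16×5 + 15×3 + 17×2 + 9×1 + 15×5 = 300
Houston: 15×3 + 14×4 + 16×3 + 15×5 + 17×4 + 9×5 + 15×3 = 382
Fresno: 15×4 + 14×1 + 16×4 + 15×2 + 17×5 + 9×2 + 15×4 = 331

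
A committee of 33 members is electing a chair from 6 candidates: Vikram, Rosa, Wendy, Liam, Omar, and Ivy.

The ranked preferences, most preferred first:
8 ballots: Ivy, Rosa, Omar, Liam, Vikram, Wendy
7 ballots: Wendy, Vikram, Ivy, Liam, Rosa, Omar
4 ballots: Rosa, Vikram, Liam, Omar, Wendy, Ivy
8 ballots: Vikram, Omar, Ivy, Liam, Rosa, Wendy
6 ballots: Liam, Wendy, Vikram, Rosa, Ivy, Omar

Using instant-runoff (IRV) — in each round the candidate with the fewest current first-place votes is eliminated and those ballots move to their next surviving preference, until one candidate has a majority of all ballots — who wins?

Round 1: Vikram 8, Rosa 4, Wendy 7, Liam 6, Omar 0, Ivy 8. Omar eliminated.
Round 2: Vikram 8, Rosa 4, Wendy 7, Liam 6, Ivy 8. Rosa eliminated.
Round 3: Vikram 12, Wendy 7, Liam 6, Ivy 8. Liam eliminated.
Round 4: Vikram 12, Wendy 13, Ivy 8. Ivy eliminated.
Round 5: Vikram 20, Wendy 13. Vikram has a majority (≥17).

Vikram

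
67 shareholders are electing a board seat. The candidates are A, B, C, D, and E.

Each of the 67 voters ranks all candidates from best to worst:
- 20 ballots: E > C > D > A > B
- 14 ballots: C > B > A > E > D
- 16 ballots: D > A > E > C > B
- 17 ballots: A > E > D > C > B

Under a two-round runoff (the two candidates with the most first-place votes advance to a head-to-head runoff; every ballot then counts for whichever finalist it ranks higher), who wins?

A

Round 1 first-place votes: A 17, B 0, C 14, D 16, E 20. E and A advance.
Runoff: E is ranked above A on 20 ballots, A above E on 47.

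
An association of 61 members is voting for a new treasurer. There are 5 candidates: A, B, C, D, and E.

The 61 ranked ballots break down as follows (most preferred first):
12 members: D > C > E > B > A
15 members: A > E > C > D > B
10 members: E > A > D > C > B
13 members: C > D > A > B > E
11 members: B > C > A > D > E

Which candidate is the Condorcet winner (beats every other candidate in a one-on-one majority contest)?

C

C vs A: 36–25
C vs B: 50–11
C vs D: 39–22
C vs E: 36–25
C beats every other candidate.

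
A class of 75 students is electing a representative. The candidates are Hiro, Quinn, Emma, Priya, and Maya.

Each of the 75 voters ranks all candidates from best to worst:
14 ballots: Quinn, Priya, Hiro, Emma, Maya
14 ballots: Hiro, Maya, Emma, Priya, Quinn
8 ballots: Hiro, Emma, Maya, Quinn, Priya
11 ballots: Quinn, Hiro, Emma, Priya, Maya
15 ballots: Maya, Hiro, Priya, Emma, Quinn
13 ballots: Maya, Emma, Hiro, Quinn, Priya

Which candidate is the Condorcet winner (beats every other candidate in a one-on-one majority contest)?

Hiro

Hiro vs Quinn: 50–25
Hiro vs Emma: 62–13
Hiro vs Priya: 61–14
Hiro vs Maya: 47–28
Hiro beats every other candidate.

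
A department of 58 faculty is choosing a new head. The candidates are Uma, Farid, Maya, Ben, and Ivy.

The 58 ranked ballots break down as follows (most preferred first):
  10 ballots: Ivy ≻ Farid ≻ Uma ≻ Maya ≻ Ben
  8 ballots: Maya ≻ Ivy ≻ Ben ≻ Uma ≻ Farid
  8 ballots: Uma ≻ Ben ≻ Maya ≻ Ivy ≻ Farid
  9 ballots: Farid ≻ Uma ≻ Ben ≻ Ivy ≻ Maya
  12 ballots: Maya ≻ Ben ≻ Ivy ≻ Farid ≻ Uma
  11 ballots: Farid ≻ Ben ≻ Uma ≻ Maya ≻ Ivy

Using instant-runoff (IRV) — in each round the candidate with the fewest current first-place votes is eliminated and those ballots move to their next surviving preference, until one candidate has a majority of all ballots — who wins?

Farid

Round 1: Uma 8, Farid 20, Maya 20, Ben 0, Ivy 10. Ben eliminated.
Round 2: Uma 8, Farid 20, Maya 20, Ivy 10. Uma eliminated.
Round 3: Farid 20, Maya 28, Ivy 10. Ivy eliminated.
Round 4: Farid 30, Maya 28. Farid has a majority (≥30).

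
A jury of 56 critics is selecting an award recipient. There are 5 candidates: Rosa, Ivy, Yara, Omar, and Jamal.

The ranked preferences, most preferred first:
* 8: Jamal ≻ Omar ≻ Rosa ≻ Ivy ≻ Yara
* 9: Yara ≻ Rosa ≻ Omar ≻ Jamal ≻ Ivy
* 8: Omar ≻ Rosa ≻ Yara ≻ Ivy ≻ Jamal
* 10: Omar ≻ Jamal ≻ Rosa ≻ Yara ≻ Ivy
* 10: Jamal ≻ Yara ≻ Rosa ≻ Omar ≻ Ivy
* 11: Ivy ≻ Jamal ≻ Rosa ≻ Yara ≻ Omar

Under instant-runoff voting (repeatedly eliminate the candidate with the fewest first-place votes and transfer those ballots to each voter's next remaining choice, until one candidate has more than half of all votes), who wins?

Round 1: Rosa 0, Ivy 11, Yara 9, Omar 18, Jamal 18. Rosa eliminated.
Round 2: Ivy 11, Yara 9, Omar 18, Jamal 18. Yara eliminated.
Round 3: Ivy 11, Omar 27, Jamal 18. Ivy eliminated.
Round 4: Omar 27, Jamal 29. Jamal has a majority (≥29).

Jamal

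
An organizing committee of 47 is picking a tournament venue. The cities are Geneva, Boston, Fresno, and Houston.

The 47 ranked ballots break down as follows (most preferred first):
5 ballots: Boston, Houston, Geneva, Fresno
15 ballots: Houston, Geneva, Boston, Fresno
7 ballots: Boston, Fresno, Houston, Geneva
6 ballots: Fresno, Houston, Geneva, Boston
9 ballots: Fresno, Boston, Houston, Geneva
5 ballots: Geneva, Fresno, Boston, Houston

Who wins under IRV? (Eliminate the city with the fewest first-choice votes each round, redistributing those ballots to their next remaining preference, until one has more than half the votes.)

Round 1: Geneva 5, Boston 12, Fresno 15, Houston 15. Geneva eliminated.
Round 2: Boston 12, Fresno 20, Houston 15. Boston eliminated.
Round 3: Fresno 27, Houston 20. Fresno has a majority (≥24).

Fresno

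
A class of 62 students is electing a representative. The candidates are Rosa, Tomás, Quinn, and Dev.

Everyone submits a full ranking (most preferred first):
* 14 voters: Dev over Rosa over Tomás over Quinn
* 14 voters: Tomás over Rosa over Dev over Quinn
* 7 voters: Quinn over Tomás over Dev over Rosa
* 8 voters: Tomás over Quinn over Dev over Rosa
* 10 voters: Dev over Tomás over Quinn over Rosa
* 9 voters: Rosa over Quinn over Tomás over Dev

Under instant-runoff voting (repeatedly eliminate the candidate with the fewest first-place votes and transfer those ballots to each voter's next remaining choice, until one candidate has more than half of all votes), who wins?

Tomás

Round 1: Rosa 9, Tomás 22, Quinn 7, Dev 24. Quinn eliminated.
Round 2: Rosa 9, Tomás 29, Dev 24. Rosa eliminated.
Round 3: Tomás 38, Dev 24. Tomás has a majority (≥32).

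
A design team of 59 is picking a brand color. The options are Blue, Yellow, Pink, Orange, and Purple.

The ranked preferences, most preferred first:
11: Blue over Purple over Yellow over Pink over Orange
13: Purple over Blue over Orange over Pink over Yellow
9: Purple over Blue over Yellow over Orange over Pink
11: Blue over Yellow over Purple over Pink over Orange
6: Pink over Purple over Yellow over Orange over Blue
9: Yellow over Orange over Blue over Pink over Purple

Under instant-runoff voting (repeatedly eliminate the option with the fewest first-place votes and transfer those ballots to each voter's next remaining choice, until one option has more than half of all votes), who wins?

Blue

Round 1: Blue 22, Yellow 9, Pink 6, Orange 0, Purple 22. Orange eliminated.
Round 2: Blue 22, Yellow 9, Pink 6, Purple 22. Pink eliminated.
Round 3: Blue 22, Yellow 9, Purple 28. Yellow eliminated.
Round 4: Blue 31, Purple 28. Blue has a majority (≥30).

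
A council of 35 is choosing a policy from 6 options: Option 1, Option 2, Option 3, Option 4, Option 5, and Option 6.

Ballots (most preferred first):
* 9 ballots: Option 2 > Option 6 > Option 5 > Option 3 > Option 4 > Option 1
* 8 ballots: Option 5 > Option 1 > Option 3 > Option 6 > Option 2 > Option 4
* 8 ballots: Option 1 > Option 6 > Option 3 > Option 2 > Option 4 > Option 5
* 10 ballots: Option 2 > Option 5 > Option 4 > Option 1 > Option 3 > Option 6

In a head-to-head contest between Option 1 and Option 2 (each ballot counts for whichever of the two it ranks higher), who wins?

Option 2

Option 1 is ranked above Option 2 on 16 ballots; Option 2 above Option 1 on 19.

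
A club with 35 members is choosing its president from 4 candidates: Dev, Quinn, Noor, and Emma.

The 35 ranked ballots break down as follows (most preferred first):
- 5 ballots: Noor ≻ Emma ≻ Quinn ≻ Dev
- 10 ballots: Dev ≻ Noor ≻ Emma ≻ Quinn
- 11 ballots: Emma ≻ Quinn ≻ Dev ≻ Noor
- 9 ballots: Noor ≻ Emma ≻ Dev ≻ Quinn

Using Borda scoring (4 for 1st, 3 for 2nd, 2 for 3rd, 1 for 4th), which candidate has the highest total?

Emma

Dev: 5×1 + 10×4 + 11×2 + 9×2 = 85
Quinn: 5×2 + 10×1 + 11×3 + 9×1 = 62
Noor: 5×4 + 10×3 + 11×1 + 9×4 = 97
Emma: 5×3 + 10×2 + 11×4 + 9×3 = 106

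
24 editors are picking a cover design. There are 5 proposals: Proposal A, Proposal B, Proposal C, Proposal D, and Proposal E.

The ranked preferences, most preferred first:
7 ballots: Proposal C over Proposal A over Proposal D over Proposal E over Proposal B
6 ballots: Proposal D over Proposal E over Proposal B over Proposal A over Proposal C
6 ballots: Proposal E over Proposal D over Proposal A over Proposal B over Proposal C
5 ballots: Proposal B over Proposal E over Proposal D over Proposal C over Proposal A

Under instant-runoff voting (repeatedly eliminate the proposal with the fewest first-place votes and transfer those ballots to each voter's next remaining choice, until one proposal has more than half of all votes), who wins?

Round 1: Proposal A 0, Proposal B 5, Proposal C 7, Proposal D 6, Proposal E 6. Proposal A eliminated.
Round 2: Proposal B 5, Proposal C 7, Proposal D 6, Proposal E 6. Proposal B eliminated.
Round 3: Proposal C 7, Proposal D 6, Proposal E 11. Proposal D eliminated.
Round 4: Proposal C 7, Proposal E 17. Proposal E has a majority (≥13).

Proposal E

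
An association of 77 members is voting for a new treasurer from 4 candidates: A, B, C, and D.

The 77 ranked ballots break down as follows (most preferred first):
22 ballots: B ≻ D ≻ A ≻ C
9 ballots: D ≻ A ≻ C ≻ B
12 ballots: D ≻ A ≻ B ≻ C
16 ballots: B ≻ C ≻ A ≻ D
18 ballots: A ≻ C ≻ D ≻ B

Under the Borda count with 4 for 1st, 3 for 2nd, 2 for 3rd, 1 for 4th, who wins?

A: 22×2 + 9×3 + 12×3 + 16×2 + 18×4 = 211
B: 22×4 + 9×1 + 12×2 + 16×4 + 18×1 = 203
C: 22×1 + 9×2 + 12×1 + 16×3 + 18×3 = 154
D: 22×3 + 9×4 + 12×4 + 16×1 + 18×2 = 202

A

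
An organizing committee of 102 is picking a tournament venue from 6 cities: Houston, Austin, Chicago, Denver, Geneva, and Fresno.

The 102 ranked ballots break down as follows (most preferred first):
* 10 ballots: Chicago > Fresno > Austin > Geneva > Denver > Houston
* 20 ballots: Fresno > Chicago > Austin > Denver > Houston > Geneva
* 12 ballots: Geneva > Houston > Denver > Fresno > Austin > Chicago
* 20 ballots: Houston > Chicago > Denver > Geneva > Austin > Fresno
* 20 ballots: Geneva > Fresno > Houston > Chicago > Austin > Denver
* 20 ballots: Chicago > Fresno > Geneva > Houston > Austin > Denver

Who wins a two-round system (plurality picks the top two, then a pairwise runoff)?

Round 1 first-place votes: Houston 20, Austin 0, Chicago 30, Denver 0, Geneva 32, Fresno 20. Geneva and Chicago advance.
Runoff: Geneva is ranked above Chicago on 32 ballots, Chicago above Geneva on 70.

Chicago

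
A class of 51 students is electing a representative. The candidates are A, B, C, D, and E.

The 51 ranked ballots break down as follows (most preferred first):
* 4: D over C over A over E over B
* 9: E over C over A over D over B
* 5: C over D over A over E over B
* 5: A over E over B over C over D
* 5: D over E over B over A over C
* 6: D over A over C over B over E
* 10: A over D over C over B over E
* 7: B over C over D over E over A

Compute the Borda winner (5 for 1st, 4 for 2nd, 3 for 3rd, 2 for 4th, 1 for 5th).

D

A: 4×3 + 9×3 + 5×3 + 5×5 + 5×2 + 6×4 + 10×5 + 7×1 = 170
B: 4×1 + 9×1 + 5×1 + 5×3 + 5×3 + 6×2 + 10×2 + 7×5 = 115
C: 4×4 + 9×4 + 5×5 + 5×2 + 5×1 + 6×3 + 10×3 + 7×4 = 168
D: 4×5 + 9×2 + 5×4 + 5×1 + 5×5 + 6×5 + 10×4 + 7×3 = 179
E: 4×2 + 9×5 + 5×2 + 5×4 + 5×4 + 6×1 + 10×1 + 7×2 = 133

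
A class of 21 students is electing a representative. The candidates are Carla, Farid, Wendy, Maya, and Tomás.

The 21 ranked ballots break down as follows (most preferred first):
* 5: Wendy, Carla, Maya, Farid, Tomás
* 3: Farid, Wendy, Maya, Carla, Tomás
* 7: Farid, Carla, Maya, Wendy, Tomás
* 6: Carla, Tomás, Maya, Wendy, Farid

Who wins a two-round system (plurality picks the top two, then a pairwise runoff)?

Carla

Round 1 first-place votes: Carla 6, Farid 10, Wendy 5, Maya 0, Tomás 0. Farid and Carla advance.
Runoff: Farid is ranked above Carla on 10 ballots, Carla above Farid on 11.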